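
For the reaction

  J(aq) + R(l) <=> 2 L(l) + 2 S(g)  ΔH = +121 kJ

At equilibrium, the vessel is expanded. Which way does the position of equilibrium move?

right

Gas moles: reactants 0, products 2 (Δn_gas = +2). Expansion shifts the system toward the side with more moles of gas — to the right.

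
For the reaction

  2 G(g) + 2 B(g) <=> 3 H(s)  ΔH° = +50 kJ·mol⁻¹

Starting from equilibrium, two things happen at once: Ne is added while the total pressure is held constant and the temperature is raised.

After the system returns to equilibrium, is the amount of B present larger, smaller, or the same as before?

cannot be determined

Adding inert gas at constant total pressure expands the volume and lowers every reacting partial pressure. With Δn_gas = 0 − 4 = -4, Q moves away from K toward the side with fewer gas moles, so the system shifts toward the side with more gas moles — to the left.
The forward reaction is endothermic. Raising T favours the endothermic direction — shift to the right.
The two effects oppose each other, so the net shift — and hence the change in B — cannot be determined from the given information.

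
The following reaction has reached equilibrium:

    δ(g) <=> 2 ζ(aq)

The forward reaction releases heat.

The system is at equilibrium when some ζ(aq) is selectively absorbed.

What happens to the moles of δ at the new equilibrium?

Removing ζ (aq), a product, drives the reaction to the right.
The net shift is to the right. δ is a reactant, so its amount decreases.

decreases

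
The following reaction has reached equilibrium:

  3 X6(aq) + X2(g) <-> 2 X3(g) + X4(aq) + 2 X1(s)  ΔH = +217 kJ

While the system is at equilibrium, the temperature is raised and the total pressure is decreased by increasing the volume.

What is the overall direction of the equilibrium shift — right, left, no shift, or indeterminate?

right

The forward reaction is endothermic. Raising T favours the endothermic direction — shift to the right.
Gas moles: reactants 1, products 2 (Δn_gas = +1). Expansion shifts the system toward the side with more moles of gas — to the right.
All effects act in the same direction — net shift to the right.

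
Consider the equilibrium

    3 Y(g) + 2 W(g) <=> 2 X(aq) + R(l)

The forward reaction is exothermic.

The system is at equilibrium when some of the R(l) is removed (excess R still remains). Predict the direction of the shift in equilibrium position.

R is a pure liquid; its activity is 1 regardless of amount, so Q is unaffected — no shift from this change.

no shift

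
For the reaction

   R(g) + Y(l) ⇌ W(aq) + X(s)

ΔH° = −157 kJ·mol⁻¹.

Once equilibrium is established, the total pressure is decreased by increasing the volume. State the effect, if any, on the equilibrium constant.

unchanged

The equilibrium constant depends only on temperature. This perturbation may move the position of equilibrium, but since T is unchanged, K itself is unchanged.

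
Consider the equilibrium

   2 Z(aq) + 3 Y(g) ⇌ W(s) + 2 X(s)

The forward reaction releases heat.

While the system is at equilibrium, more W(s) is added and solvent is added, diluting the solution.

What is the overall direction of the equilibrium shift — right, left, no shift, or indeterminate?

W is a pure solid; its activity is 1 regardless of amount, so Q is unaffected — no shift from this change.
Dilution lowers every aqueous concentration by the same factor. Δn_aq = 0 − 2 = -2, so the system shifts toward the side with more dissolved moles — to the left.
Only the nonzero effect(s) matter; the net shift is to the left.

left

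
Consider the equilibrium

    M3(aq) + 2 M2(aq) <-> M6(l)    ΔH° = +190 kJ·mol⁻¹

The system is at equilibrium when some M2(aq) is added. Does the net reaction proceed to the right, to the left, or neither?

Adding M2 (aq), a reactant, drives the reaction to the right.

right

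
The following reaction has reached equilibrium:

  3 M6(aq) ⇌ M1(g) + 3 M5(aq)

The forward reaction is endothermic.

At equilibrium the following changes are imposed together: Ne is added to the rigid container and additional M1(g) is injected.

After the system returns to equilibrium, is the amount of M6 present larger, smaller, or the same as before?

At constant volume, adding an inert gas leaves every reacting species' partial pressure unchanged, so Q is unchanged — no shift from this change.
Adding M1 (g), a product, drives the reaction to the left.
The net shift is to the left. M6 is a reactant, so its amount increases.

increases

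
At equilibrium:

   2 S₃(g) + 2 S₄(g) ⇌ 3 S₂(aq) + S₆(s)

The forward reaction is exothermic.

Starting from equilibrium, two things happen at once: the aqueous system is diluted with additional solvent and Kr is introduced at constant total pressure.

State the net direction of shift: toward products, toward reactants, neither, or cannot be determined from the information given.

cannot be determined

Dilution lowers every aqueous concentration by the same factor. Δn_aq = 3 − 0 = +3, so the system shifts toward the side with more dissolved moles — to the right.
Adding inert gas at constant total pressure expands the volume and lowers every reacting partial pressure. With Δn_gas = 0 − 4 = -4, Q moves away from K toward the side with fewer gas moles, so the system shifts toward the side with more gas moles — to the left.
The individual effects push in opposite directions; without quantitative information the net direction cannot be determined.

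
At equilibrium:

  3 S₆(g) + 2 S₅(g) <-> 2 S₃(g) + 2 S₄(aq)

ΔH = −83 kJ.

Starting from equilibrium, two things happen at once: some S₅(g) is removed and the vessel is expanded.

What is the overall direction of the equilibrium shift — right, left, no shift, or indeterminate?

left

Removing S₅ (g), a reactant, drives the reaction to the left.
Gas moles: reactants 5, products 2 (Δn_gas = -3). Expansion shifts the system toward the side with more moles of gas — to the left.
All effects act in the same direction — net shift to the left.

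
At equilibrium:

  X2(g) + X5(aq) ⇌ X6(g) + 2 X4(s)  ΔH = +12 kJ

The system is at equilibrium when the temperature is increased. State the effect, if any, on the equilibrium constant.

increases

K depends on temperature via the van 't Hoff relation. The forward reaction is endothermic, so raising T increases K.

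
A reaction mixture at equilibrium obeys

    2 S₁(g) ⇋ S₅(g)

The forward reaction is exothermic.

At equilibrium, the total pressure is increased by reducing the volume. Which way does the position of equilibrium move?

right

Gas moles: reactants 2, products 1 (Δn_gas = -1). Compression shifts the system toward the side with fewer moles of gas — to the right.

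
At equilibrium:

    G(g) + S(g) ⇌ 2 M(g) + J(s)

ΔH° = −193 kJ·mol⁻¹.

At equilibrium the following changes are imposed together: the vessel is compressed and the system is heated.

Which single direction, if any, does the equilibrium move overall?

Gas moles: reactants 2, products 2. Δn_gas = 0, so a volume change leaves Q equal to K — no shift from this change.
The forward reaction is exothermic. Raising T favours the endothermic direction — shift to the left.
Only the nonzero effect(s) matter; the net shift is to the left.

left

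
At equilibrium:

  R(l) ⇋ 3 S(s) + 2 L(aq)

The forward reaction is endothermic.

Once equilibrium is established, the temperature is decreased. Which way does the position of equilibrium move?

The forward reaction is endothermic. Lowering T favours the exothermic direction — shift to the left.

left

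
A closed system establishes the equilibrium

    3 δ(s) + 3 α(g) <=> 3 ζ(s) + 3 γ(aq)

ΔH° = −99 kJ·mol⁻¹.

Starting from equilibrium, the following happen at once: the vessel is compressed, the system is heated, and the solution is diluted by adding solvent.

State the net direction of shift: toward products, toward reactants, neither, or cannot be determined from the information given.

Gas moles: reactants 3, products 0 (Δn_gas = -3). Compression shifts the system toward the side with fewer moles of gas — to the right.
The forward reaction is exothermic. Raising T favours the endothermic direction — shift to the left.
Dilution lowers every aqueous concentration by the same factor. Δn_aq = 3 − 0 = +3, so the system shifts toward the side with more dissolved moles — to the right.
The individual effects push in opposite directions; without quantitative information the net direction cannot be determined.

cannot be determined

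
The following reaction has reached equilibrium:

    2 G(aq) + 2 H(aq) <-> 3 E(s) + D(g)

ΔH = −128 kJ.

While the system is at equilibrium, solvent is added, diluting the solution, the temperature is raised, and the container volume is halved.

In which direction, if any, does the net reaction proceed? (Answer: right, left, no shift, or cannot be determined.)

left

Dilution lowers every aqueous concentration by the same factor. Δn_aq = 0 − 4 = -4, so the system shifts toward the side with more dissolved moles — to the left.
The forward reaction is exothermic. Raising T favours the endothermic direction — shift to the left.
Gas moles: reactants 0, products 1 (Δn_gas = +1). Compression shifts the system toward the side with fewer moles of gas — to the left.
All effects act in the same direction — net shift to the left.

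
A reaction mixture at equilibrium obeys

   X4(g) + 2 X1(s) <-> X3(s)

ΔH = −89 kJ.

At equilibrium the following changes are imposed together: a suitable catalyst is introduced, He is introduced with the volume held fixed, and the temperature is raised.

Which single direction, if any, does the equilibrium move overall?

left

A catalyst speeds both forward and reverse rates equally; it changes neither Q nor K — no shift from this change.
At constant volume, adding an inert gas leaves every reacting species' partial pressure unchanged, so Q is unchanged — no shift from this change.
The forward reaction is exothermic. Raising T favours the endothermic direction — shift to the left.
Only the nonzero effect(s) matter; the net shift is to the left.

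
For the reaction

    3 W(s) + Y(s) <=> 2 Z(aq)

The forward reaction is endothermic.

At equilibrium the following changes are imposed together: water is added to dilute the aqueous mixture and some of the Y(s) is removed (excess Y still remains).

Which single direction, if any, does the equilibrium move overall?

Dilution lowers every aqueous concentration by the same factor. Δn_aq = 2 − 0 = +2, so the system shifts toward the side with more dissolved moles — to the right.
Y is a pure solid; its activity is 1 regardless of amount, so Q is unaffected — no shift from this change.
Only the nonzero effect(s) matter; the net shift is to the right.

right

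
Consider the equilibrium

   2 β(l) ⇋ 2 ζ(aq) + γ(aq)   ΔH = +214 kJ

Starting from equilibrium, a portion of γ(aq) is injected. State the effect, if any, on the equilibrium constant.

unchanged

The equilibrium constant depends only on temperature. This perturbation may move the position of equilibrium, but since T is unchanged, K itself is unchanged.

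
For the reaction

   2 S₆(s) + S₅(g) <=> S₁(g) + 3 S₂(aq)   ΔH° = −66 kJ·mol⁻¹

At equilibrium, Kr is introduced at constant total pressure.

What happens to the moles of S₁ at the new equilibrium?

unchanged

Adding inert gas at constant total pressure expands the volume, scaling every reacting partial pressure by the same factor. Δn_gas = 1 − 1 = 0, so Q is unchanged — no shift.
No net shift occurs, so the amount of S₁ is unchanged.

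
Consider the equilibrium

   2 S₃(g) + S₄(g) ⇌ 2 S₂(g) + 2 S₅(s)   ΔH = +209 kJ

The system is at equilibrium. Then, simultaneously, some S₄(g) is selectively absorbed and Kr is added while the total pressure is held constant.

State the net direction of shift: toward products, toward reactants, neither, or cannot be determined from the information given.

Removing S₄ (g), a reactant, drives the reaction to the left.
Adding inert gas at constant total pressure expands the volume and lowers every reacting partial pressure. With Δn_gas = 2 − 3 = -1, Q moves away from K toward the side with fewer gas moles, so the system shifts toward the side with more gas moles — to the left.
All effects act in the same direction — net shift to the left.

left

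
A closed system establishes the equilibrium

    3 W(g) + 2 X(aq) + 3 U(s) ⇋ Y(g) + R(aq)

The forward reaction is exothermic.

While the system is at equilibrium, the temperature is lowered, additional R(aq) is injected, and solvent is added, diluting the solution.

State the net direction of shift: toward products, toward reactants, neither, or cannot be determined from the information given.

The forward reaction is exothermic. Lowering T favours the exothermic direction — shift to the right.
Adding R (aq), a product, drives the reaction to the left.
Dilution lowers every aqueous concentration by the same factor. Δn_aq = 1 − 2 = -1, so the system shifts toward the side with more dissolved moles — to the left.
The individual effects push in opposite directions; without quantitative information the net direction cannot be determined.

cannot be determined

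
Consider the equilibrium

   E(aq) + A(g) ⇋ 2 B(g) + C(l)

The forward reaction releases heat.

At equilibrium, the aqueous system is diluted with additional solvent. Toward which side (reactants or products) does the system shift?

Dilution lowers every aqueous concentration by the same factor. Δn_aq = 0 − 1 = -1, so the system shifts toward the side with more dissolved moles — to the left.

left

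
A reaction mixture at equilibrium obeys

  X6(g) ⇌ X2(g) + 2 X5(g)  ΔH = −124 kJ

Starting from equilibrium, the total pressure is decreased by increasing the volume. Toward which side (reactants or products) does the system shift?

right

Gas moles: reactants 1, products 3 (Δn_gas = +2). Expansion shifts the system toward the side with more moles of gas — to the right.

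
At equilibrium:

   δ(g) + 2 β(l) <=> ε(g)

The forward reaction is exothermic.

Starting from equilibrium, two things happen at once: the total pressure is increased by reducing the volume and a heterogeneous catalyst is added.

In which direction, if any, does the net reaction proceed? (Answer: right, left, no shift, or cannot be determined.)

no shift

Gas moles: reactants 1, products 1. Δn_gas = 0, so a volume change leaves Q equal to K — no shift from this change.
A catalyst speeds both forward and reverse rates equally; it changes neither Q nor K — no shift from this change.
None of the changes alters Q relative to K, so there is no net shift.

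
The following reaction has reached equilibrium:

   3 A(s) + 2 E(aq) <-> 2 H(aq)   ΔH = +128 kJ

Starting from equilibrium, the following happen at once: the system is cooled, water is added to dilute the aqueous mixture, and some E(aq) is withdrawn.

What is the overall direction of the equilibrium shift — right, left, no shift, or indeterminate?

The forward reaction is endothermic. Lowering T favours the exothermic direction — shift to the left.
Dilution scales every aqueous concentration by the same factor. Δn_aq = 2 − 2 = 0, so Q is unchanged — no shift.
Removing E (aq), a reactant, drives the reaction to the left.
Only the nonzero effect(s) matter; the net shift is to the left.

left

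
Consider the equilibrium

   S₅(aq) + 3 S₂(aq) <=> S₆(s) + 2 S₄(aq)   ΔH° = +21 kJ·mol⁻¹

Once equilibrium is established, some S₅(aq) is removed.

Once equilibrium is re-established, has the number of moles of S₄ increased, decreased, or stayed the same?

Removing S₅ (aq), a reactant, drives the reaction to the left.
The net shift is to the left. S₄ is a product, so its amount decreases.

decreases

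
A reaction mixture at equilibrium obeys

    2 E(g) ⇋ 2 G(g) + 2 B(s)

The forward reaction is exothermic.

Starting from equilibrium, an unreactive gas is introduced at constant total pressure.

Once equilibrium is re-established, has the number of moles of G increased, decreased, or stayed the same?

unchanged

Adding inert gas at constant total pressure expands the volume, scaling every reacting partial pressure by the same factor. Δn_gas = 2 − 2 = 0, so Q is unchanged — no shift.
No net shift occurs, so the amount of G is unchanged.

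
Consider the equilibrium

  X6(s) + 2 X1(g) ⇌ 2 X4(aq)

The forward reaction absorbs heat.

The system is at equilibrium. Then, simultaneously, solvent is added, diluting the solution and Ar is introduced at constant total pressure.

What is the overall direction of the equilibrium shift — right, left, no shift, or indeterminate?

Dilution lowers every aqueous concentration by the same factor. Δn_aq = 2 − 0 = +2, so the system shifts toward the side with more dissolved moles — to the right.
Adding inert gas at constant total pressure expands the volume and lowers every reacting partial pressure. With Δn_gas = 0 − 2 = -2, Q moves away from K toward the side with fewer gas moles, so the system shifts toward the side with more gas moles — to the left.
The individual effects push in opposite directions; without quantitative information the net direction cannot be determined.

cannot be determined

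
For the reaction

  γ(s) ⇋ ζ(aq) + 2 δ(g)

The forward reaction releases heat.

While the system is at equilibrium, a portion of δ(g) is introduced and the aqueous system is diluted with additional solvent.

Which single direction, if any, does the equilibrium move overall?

cannot be determined

Adding δ (g), a product, drives the reaction to the left.
Dilution lowers every aqueous concentration by the same factor. Δn_aq = 1 − 0 = +1, so the system shifts toward the side with more dissolved moles — to the right.
The individual effects push in opposite directions; without quantitative information the net direction cannot be determined.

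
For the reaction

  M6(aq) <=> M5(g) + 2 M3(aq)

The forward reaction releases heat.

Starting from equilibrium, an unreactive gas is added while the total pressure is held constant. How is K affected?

unchanged

The equilibrium constant depends only on temperature. This perturbation may move the position of equilibrium, but since T is unchanged, K itself is unchanged.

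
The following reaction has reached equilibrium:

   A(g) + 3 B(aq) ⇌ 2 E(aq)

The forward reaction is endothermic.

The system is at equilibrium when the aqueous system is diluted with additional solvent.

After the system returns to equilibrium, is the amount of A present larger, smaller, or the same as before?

increases

Dilution lowers every aqueous concentration by the same factor. Δn_aq = 2 − 3 = -1, so the system shifts toward the side with more dissolved moles — to the left.
The net shift is to the left. A is a reactant, so its amount increases.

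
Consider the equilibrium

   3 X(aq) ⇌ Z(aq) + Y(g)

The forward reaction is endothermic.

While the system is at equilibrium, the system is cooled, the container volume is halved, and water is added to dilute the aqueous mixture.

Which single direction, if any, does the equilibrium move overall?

The forward reaction is endothermic. Lowering T favours the exothermic direction — shift to the left.
Gas moles: reactants 0, products 1 (Δn_gas = +1). Compression shifts the system toward the side with fewer moles of gas — to the left.
Dilution lowers every aqueous concentration by the same factor. Δn_aq = 1 − 3 = -2, so the system shifts toward the side with more dissolved moles — to the left.
All effects act in the same direction — net shift to the left.

left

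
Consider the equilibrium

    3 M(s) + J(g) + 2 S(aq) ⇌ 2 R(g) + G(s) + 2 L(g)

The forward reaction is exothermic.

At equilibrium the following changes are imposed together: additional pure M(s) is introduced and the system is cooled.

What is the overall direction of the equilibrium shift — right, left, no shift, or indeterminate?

M is a pure solid; its activity is 1 regardless of amount, so Q is unaffected — no shift from this change.
The forward reaction is exothermic. Lowering T favours the exothermic direction — shift to the right.
Only the nonzero effect(s) matter; the net shift is to the right.

right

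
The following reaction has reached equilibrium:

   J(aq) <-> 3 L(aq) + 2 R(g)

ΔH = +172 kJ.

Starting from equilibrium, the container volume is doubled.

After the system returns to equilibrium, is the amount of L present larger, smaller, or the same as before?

increases

Gas moles: reactants 0, products 2 (Δn_gas = +2). Expansion shifts the system toward the side with more moles of gas — to the right.
The net shift is to the right. L is a product, so its amount increases.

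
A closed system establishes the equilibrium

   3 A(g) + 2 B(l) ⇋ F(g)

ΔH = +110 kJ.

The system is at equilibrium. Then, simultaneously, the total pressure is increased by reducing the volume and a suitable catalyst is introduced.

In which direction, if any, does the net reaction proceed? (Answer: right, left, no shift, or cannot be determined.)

Gas moles: reactants 3, products 1 (Δn_gas = -2). Compression shifts the system toward the side with fewer moles of gas — to the right.
A catalyst speeds both forward and reverse rates equally; it changes neither Q nor K — no shift from this change.
Only the nonzero effect(s) matter; the net shift is to the right.

right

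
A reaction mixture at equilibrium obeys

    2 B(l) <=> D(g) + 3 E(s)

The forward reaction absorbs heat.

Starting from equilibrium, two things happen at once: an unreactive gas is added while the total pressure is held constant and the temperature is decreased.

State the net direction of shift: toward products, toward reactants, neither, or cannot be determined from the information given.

cannot be determined

Adding inert gas at constant total pressure expands the volume and lowers every reacting partial pressure. With Δn_gas = 1 − 0 = +1, Q moves away from K toward the side with fewer gas moles, so the system shifts toward the side with more gas moles — to the right.
The forward reaction is endothermic. Lowering T favours the exothermic direction — shift to the left.
The individual effects push in opposite directions; without quantitative information the net direction cannot be determined.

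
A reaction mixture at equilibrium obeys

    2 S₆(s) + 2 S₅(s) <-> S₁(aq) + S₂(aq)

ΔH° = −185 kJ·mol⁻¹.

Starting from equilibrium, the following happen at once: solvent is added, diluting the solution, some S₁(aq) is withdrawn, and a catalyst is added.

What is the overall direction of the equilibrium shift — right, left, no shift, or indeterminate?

right

Dilution lowers every aqueous concentration by the same factor. Δn_aq = 2 − 0 = +2, so the system shifts toward the side with more dissolved moles — to the right.
Removing S₁ (aq), a product, drives the reaction to the right.
A catalyst speeds both forward and reverse rates equally; it changes neither Q nor K — no shift from this change.
Only the nonzero effect(s) matter; the net shift is to the right.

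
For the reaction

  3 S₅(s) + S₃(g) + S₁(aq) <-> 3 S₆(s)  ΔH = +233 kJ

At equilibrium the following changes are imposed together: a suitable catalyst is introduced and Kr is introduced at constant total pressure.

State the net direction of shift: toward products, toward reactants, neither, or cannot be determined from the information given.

A catalyst speeds both forward and reverse rates equally; it changes neither Q nor K — no shift from this change.
Adding inert gas at constant total pressure expands the volume and lowers every reacting partial pressure. With Δn_gas = 0 − 1 = -1, Q moves away from K toward the side with fewer gas moles, so the system shifts toward the side with more gas moles — to the left.
Only the nonzero effect(s) matter; the net shift is to the left.

left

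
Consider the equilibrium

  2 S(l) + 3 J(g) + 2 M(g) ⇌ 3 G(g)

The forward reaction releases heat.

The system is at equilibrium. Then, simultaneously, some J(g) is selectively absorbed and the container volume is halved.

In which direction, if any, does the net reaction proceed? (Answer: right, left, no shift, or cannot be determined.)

cannot be determined

Removing J (g), a reactant, drives the reaction to the left.
Gas moles: reactants 5, products 3 (Δn_gas = -2). Compression shifts the system toward the side with fewer moles of gas — to the right.
The individual effects push in opposite directions; without quantitative information the net direction cannot be determined.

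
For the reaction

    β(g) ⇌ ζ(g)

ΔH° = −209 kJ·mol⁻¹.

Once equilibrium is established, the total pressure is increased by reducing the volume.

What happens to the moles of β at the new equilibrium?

Gas moles: reactants 1, products 1. Δn_gas = 0, so a volume change leaves Q equal to K — no shift from this change.
No net shift occurs, so the amount of β is unchanged.

unchanged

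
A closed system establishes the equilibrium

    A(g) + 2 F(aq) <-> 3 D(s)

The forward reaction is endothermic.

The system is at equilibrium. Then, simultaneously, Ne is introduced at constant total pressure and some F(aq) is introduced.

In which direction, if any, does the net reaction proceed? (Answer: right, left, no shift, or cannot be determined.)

cannot be determined

Adding inert gas at constant total pressure expands the volume and lowers every reacting partial pressure. With Δn_gas = 0 − 1 = -1, Q moves away from K toward the side with fewer gas moles, so the system shifts toward the side with more gas moles — to the left.
Adding F (aq), a reactant, drives the reaction to the right.
The individual effects push in opposite directions; without quantitative information the net direction cannot be determined.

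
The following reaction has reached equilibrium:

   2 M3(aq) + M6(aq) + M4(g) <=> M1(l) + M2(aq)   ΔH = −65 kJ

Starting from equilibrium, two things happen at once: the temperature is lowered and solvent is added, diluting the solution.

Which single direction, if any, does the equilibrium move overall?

cannot be determined

The forward reaction is exothermic. Lowering T favours the exothermic direction — shift to the right.
Dilution lowers every aqueous concentration by the same factor. Δn_aq = 1 − 3 = -2, so the system shifts toward the side with more dissolved moles — to the left.
The individual effects push in opposite directions; without quantitative information the net direction cannot be determined.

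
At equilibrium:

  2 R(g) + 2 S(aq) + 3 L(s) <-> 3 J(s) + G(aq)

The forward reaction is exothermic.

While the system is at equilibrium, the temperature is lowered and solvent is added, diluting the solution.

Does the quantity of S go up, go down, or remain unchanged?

cannot be determined

The forward reaction is exothermic. Lowering T favours the exothermic direction — shift to the right.
Dilution lowers every aqueous concentration by the same factor. Δn_aq = 1 − 2 = -1, so the system shifts toward the side with more dissolved moles — to the left.
The two effects oppose each other, so the net shift — and hence the change in S — cannot be determined from the given information.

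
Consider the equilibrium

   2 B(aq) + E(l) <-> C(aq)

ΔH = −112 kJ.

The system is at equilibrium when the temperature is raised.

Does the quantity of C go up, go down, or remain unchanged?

The forward reaction is exothermic. Raising T favours the endothermic direction — shift to the left.
The net shift is to the left. C is a product, so its amount decreases.

decreases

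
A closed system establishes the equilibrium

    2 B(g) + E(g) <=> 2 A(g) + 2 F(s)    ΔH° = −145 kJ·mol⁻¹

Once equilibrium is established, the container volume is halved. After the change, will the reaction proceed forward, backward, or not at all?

Gas moles: reactants 3, products 2 (Δn_gas = -1). Compression shifts the system toward the side with fewer moles of gas — to the right.

right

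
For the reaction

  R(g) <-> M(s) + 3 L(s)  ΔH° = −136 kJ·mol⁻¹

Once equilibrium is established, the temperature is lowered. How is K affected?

K depends on temperature via the van 't Hoff relation. The forward reaction is exothermic, so lowering T increases K.

increases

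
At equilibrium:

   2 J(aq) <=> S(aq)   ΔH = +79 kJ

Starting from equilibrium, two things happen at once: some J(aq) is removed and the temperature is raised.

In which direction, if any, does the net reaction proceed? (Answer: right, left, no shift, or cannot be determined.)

cannot be determined

Removing J (aq), a reactant, drives the reaction to the left.
The forward reaction is endothermic. Raising T favours the endothermic direction — shift to the right.
The individual effects push in opposite directions; without quantitative information the net direction cannot be determined.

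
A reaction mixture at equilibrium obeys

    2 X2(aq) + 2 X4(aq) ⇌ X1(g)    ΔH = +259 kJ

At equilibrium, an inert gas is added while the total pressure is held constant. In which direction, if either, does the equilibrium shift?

right

Adding inert gas at constant total pressure expands the volume and lowers every reacting partial pressure. With Δn_gas = 1 − 0 = +1, Q moves away from K toward the side with fewer gas moles, so the system shifts toward the side with more gas moles — to the right.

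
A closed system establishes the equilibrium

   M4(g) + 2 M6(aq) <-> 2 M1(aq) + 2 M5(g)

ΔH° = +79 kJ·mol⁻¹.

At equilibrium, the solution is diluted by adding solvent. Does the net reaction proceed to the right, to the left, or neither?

Dilution scales every aqueous concentration by the same factor. Δn_aq = 2 − 2 = 0, so Q is unchanged — no shift.

no shift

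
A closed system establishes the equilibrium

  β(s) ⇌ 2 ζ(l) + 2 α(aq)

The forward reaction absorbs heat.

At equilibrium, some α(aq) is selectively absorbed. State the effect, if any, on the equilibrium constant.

unchanged

The equilibrium constant depends only on temperature. This perturbation may move the position of equilibrium, but since T is unchanged, K itself is unchanged.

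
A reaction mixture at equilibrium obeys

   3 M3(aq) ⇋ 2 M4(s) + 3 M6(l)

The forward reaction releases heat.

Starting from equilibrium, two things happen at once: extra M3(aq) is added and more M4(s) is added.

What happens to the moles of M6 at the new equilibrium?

Adding M3 (aq), a reactant, drives the reaction to the right.
M4 is a pure solid; its activity is 1 regardless of amount, so Q is unaffected — no shift from this change.
The net shift is to the right. M6 is a product, so its amount increases.

increases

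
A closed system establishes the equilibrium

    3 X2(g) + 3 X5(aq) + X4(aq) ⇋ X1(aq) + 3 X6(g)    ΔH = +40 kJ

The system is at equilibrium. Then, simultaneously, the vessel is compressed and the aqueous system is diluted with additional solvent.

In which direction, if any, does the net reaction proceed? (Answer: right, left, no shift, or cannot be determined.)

left

Gas moles: reactants 3, products 3. Δn_gas = 0, so a volume change leaves Q equal to K — no shift from this change.
Dilution lowers every aqueous concentration by the same factor. Δn_aq = 1 − 4 = -3, so the system shifts toward the side with more dissolved moles — to the left.
Only the nonzero effect(s) matter; the net shift is to the left.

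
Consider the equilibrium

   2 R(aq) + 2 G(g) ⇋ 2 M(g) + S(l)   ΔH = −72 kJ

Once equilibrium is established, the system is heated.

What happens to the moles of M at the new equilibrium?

decreases

The forward reaction is exothermic. Raising T favours the endothermic direction — shift to the left.
The net shift is to the left. M is a product, so its amount decreases.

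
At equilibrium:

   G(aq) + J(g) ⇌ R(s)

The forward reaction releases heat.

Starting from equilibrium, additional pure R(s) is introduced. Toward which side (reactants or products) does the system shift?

R is a pure solid; its activity is 1 regardless of amount, so Q is unaffected — no shift from this change.

no shift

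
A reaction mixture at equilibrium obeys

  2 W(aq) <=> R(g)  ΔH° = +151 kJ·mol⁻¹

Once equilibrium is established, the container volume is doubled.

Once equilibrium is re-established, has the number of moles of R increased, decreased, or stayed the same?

increases

Gas moles: reactants 0, products 1 (Δn_gas = +1). Expansion shifts the system toward the side with more moles of gas — to the right.
The net shift is to the right. R is a product, so its amount increases.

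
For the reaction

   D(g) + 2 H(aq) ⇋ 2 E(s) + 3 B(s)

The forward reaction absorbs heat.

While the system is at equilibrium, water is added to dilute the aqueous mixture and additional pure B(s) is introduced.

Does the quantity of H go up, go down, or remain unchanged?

increases

Dilution lowers every aqueous concentration by the same factor. Δn_aq = 0 − 2 = -2, so the system shifts toward the side with more dissolved moles — to the left.
B is a pure solid; its activity is 1 regardless of amount, so Q is unaffected — no shift from this change.
The net shift is to the left. H is a reactant, so its amount increases.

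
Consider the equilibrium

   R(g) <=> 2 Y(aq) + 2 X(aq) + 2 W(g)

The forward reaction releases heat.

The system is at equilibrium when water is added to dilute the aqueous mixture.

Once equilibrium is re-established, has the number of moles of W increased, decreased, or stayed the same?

Dilution lowers every aqueous concentration by the same factor. Δn_aq = 4 − 0 = +4, so the system shifts toward the side with more dissolved moles — to the right.
The net shift is to the right. W is a product, so its amount increases.

increases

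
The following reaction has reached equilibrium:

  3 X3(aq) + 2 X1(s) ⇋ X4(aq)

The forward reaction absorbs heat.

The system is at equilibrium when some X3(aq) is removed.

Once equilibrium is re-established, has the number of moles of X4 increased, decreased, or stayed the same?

decreases

Removing X3 (aq), a reactant, drives the reaction to the left.
The net shift is to the left. X4 is a product, so its amount decreases.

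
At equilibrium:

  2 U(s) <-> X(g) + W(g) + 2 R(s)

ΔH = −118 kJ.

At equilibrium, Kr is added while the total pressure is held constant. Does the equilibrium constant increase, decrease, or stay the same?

The equilibrium constant depends only on temperature. This perturbation may move the position of equilibrium, but since T is unchanged, K itself is unchanged.

unchanged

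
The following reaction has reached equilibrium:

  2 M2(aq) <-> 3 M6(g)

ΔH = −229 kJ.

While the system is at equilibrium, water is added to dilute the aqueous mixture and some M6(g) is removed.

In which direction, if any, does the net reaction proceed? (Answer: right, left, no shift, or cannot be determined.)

cannot be determined

Dilution lowers every aqueous concentration by the same factor. Δn_aq = 0 − 2 = -2, so the system shifts toward the side with more dissolved moles — to the left.
Removing M6 (g), a product, drives the reaction to the right.
The individual effects push in opposite directions; without quantitative information the net direction cannot be determined.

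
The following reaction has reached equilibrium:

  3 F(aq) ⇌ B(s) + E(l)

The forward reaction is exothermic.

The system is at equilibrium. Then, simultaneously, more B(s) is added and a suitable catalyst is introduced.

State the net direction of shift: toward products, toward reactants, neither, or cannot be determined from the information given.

B is a pure solid; its activity is 1 regardless of amount, so Q is unaffected — no shift from this change.
A catalyst speeds both forward and reverse rates equally; it changes neither Q nor K — no shift from this change.
None of the changes alters Q relative to K, so there is no net shift.

no shift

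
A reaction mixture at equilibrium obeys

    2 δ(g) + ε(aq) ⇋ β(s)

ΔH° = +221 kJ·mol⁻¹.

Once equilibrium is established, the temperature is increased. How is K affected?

K depends on temperature via the van 't Hoff relation. The forward reaction is endothermic, so raising T increases K.

increases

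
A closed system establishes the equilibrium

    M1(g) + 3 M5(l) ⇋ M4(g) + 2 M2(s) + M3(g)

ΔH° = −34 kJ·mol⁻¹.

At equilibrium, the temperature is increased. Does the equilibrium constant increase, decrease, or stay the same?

K depends on temperature via the van 't Hoff relation. The forward reaction is exothermic, so raising T decreases K.

decreases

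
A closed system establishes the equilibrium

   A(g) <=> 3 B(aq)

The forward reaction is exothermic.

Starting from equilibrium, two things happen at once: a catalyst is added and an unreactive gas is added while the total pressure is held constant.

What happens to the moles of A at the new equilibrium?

A catalyst speeds both forward and reverse rates equally; it changes neither Q nor K — no shift from this change.
Adding inert gas at constant total pressure expands the volume and lowers every reacting partial pressure. With Δn_gas = 0 − 1 = -1, Q moves away from K toward the side with fewer gas moles, so the system shifts toward the side with more gas moles — to the left.
The net shift is to the left. A is a reactant, so its amount increases.

increases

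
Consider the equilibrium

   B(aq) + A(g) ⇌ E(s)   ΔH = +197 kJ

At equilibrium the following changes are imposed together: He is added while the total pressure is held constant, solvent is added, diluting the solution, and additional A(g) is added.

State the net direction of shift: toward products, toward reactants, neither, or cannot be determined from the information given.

Adding inert gas at constant total pressure expands the volume and lowers every reacting partial pressure. With Δn_gas = 0 − 1 = -1, Q moves away from K toward the side with fewer gas moles, so the system shifts toward the side with more gas moles — to the left.
Dilution lowers every aqueous concentration by the same factor. Δn_aq = 0 − 1 = -1, so the system shifts toward the side with more dissolved moles — to the left.
Adding A (g), a reactant, drives the reaction to the right.
The individual effects push in opposite directions; without quantitative information the net direction cannot be determined.

cannot be determined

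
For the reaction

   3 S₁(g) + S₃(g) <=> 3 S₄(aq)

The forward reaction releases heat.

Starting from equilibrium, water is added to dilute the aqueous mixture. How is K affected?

unchanged

The equilibrium constant depends only on temperature. This perturbation may move the position of equilibrium, but since T is unchanged, K itself is unchanged.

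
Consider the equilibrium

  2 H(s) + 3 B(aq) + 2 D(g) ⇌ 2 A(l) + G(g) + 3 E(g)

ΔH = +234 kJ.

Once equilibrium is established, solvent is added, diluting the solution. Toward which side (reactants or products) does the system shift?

Dilution lowers every aqueous concentration by the same factor. Δn_aq = 0 − 3 = -3, so the system shifts toward the side with more dissolved moles — to the left.

left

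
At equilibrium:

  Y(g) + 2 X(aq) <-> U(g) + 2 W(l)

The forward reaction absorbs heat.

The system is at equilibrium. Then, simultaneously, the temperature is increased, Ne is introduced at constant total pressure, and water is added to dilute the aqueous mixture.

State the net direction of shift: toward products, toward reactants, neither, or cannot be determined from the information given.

cannot be determined

The forward reaction is endothermic. Raising T favours the endothermic direction — shift to the right.
Adding inert gas at constant total pressure expands the volume, scaling every reacting partial pressure by the same factor. Δn_gas = 1 − 1 = 0, so Q is unchanged — no shift.
Dilution lowers every aqueous concentration by the same factor. Δn_aq = 0 − 2 = -2, so the system shifts toward the side with more dissolved moles — to the left.
The individual effects push in opposite directions; without quantitative information the net direction cannot be determined.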